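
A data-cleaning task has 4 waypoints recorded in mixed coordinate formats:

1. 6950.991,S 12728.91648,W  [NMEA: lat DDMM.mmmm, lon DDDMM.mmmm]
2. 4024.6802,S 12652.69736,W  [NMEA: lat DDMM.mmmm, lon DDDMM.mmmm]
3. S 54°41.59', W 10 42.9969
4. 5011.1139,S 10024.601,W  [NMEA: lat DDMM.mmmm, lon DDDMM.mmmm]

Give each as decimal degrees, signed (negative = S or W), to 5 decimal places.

Point 1:
  φ: split at 2 digits → 69° and 50.991′; 69 + 50.991/60 = 69.849850
  hemisphere S, so the sign is −
  Lon: split at 3 digits → 127° and 28.91648′; 127 + 28.91648/60 = 127.481941
  W ⇒ negate
Point 2:
  Lat: degrees = first 2 digits = 40, minutes = 24.6802; 40 + 24.6802/60 = 40.411337
  hemisphere S, so the sign is −
  Lon: split at 3 digits → 126° and 52.69736′; 126 + 52.69736/60 = 126.878289
  W → negative
Point 3:
  φ: 41.59′ = 0.693167°; total 54.693167
  S → negative
  λ: 10 + 42.9969/60 = 10.716615
  W ⇒ negate
Point 4:
  φ: split at 2 digits → 50° and 11.1139′; 50 + 11.1139/60 = 50.185232
  hemisphere S, so the sign is −
  Longitude: split at 3 digits → 100° and 24.601′; 100 + 24.601/60 = 100.410017
  hemisphere W, so the sign is −

1. -69.84985, -127.48194
2. -40.41134, -126.87829
3. -54.69317, -10.71662
4. -50.18523, -100.41002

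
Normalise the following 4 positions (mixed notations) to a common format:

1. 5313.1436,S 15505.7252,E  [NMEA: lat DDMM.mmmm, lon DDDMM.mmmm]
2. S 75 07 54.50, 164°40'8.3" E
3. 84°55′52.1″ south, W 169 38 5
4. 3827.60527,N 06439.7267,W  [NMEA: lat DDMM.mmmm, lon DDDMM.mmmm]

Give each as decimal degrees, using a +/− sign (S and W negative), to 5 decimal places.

Point 1:
  Lat: split at 2 digits → 53° and 13.1436′; 53 + 13.1436/60 = 53.219060
  S → negative
  Lon: split at 3 digits → 155° and 5.7252′; 155 + 5.7252/60 = 155.095420
  E → positive
Point 2:
  Latitude: 7′ + 54.5″ = 7.90833′; 75 + 7.90833/60 = 75.131806
  S ⇒ negate
  Longitude: 164° + 40/60 + 8.3/3600 = 164 + 0.666667 + 0.002306 = 164.668972
  E → positive
Point 3:
  Latitude: 84 + 55/60 + 52.1/3600 = 84.931139
  S ⇒ negate
  λ: 169° + 38/60 + 5/3600 = 169 + 0.633333 + 0.001389 = 169.634722
  W ⇒ negate
Point 4:
  Latitude: split at 2 digits → 38° and 27.60527′; 38 + 27.60527/60 = 38.460088
  N → positive
  λ: split at 3 digits → 064° and 39.7267′; 64 + 39.7267/60 = 64.662112
  W → negative

1. -53.21906, 155.09542
2. -75.13181, 164.66897
3. -84.93114, -169.63472
4. 38.46009, -64.66211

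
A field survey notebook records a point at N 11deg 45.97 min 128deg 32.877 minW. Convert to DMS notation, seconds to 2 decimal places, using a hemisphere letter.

11°45′58.20″ N, 128°32′52.62″ W

Lat: 45.97000′ → 45′ and 0.97000 × 60 = 58.2000″
Longitude: 32.87700′ → 32′ and 0.87700 × 60 = 52.6200″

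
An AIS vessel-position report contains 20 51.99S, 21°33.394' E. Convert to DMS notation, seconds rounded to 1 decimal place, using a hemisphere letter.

φ: 51.99000′ → 51′ and 0.99000 × 60 = 59.400″
Lon: fractional minutes 0.39400 × 60 = 23.640″

20°51′59.4″ S, 21°33′23.6″ E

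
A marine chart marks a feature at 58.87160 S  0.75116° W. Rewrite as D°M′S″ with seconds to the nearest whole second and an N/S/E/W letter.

φ: whole degrees 58; 52.29600′ → 52′ and 17.76″
Longitude: whole degrees 0; 45.06960′ → 45′ and 4.18″

58°52′18″ S, 0°45′4″ W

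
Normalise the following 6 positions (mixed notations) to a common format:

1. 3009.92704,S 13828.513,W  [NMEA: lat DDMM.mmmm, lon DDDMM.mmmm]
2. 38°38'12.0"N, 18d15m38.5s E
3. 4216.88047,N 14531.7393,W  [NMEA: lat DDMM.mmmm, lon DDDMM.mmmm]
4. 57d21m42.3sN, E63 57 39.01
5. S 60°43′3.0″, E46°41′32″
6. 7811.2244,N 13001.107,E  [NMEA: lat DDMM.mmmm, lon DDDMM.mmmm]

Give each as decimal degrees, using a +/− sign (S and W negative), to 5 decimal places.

Point 1:
  Latitude: split at 2 digits → 30° and 9.92704′; 30 + 9.92704/60 = 30.165451
  S ⇒ negate
  λ: degrees = first 3 digits = 138, minutes = 28.513; 138 + 28.513/60 = 138.475217
  hemisphere W, so the sign is −
Point 2:
  φ: 38′ + 12″ = 38.20000′; 38 + 38.20000/60 = 38.636667
  N ⇒ keep positive
  Longitude: 18 + 15/60 + 38.5/3600 = 18.260694
  E → positive
Point 3:
  φ: split at 2 digits → 42° and 16.88047′; 42 + 16.88047/60 = 42.281341
  N → positive
  Longitude: split at 3 digits → 145° and 31.7393′; 145 + 31.7393/60 = 145.528988
  W ⇒ negate
Point 4:
  φ: 57 + 21/60 + 42.3/3600 = 57.361750
  N ⇒ keep positive
  Longitude: 63 + 57/60 + 39.01/3600 = 63.960836
  E ⇒ keep positive
Point 5:
  Latitude: 43′ + 3″ = 43.05000′; 60 + 43.05000/60 = 60.717500
  hemisphere S, so the sign is −
  λ: 46° + 41/60 + 32/3600 = 46 + 0.683333 + 0.008889 = 46.692222
  E ⇒ keep positive
Point 6:
  φ: split at 2 digits → 78° and 11.2244′; 78 + 11.2244/60 = 78.187073
  N → positive
  Longitude: degrees = first 3 digits = 130, minutes = 1.107; 130 + 1.107/60 = 130.018450
  E ⇒ keep positive

1. -30.16545, -138.47522
2. 38.63667, 18.26069
3. 42.28134, -145.52899
4. 57.36175, 63.96084
5. -60.71750, 46.69222
6. 78.18707, 130.01845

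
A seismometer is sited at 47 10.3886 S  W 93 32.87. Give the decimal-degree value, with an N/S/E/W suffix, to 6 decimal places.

Latitude: 47 + 10.3886/60 = 47.1731433
λ: 93 + 32.87/60 = 93.5478333

47.173143° S, 93.547833° W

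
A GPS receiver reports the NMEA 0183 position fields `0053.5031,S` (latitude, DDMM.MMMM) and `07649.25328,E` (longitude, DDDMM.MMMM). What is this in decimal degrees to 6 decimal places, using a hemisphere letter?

0.891718° S, 76.820888° E

Lat: degrees = first 2 digits = 0, minutes = 53.5031; 0 + 53.5031/60 = 0.8917183
Longitude: split at 3 digits → 076° and 49.25328′; 76 + 49.25328/60 = 76.8208880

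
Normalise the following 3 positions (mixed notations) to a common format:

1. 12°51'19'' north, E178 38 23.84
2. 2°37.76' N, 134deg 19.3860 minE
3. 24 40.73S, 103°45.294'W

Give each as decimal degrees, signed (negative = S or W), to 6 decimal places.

1. 12.855278, 178.639956
2. 2.629333, 134.323100
3. -24.678833, -103.754900

Point 1:
  Lat: 51′ + 19″ = 51.31667′; 12 + 51.31667/60 = 12.8552778
  N ⇒ keep positive
  λ: 38′ + 23.84″ = 38.39733′; 178 + 38.39733/60 = 178.6399556
  E → positive
Point 2:
  Latitude: 37.76′ = 0.629333°; total 2.6293333
  N ⇒ keep positive
  Lon: 134 + 19.386/60 = 134.3231000
  E ⇒ keep positive
Point 3:
  Lat: 40.73′ = 0.678833°; total 24.6788333
  S → negative
  Longitude: 45.294′ = 0.754900°; total 103.7549000
  W → negative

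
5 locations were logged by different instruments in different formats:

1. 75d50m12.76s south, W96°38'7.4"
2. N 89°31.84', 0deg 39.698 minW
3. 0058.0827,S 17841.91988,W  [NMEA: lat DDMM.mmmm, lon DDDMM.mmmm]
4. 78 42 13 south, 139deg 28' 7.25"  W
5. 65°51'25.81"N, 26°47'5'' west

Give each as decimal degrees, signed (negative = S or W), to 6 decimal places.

Point 1:
  Lat: 50′ + 12.76″ = 50.21267′; 75 + 50.21267/60 = 75.8368778
  S → negative
  λ: 96° + 38/60 + 7.4/3600 = 96 + 0.633333 + 0.002056 = 96.6353889
  hemisphere W, so the sign is −
Point 2:
  Latitude: 31.84′ = 0.530667°; total 89.5306667
  N ⇒ keep positive
  λ: 39.698′ = 0.661633°; total 0.6616333
  hemisphere W, so the sign is −
Point 3:
  Lat: degrees = first 2 digits = 0, minutes = 58.0827; 0 + 58.0827/60 = 0.9680450
  S → negative
  λ: degrees = first 3 digits = 178, minutes = 41.91988; 178 + 41.91988/60 = 178.6986647
  W ⇒ negate
Point 4:
  Lat: 78 + 42/60 + 13/3600 = 78.7036111
  S ⇒ negate
  Lon: 139° + 28/60 + 7.25/3600 = 139 + 0.466667 + 0.002014 = 139.4686806
  W ⇒ negate
Point 5:
  φ: 65 + 51/60 + 25.81/3600 = 65.8571694
  N → positive
  Lon: 26° + 47/60 + 5/3600 = 26 + 0.783333 + 0.001389 = 26.7847222
  W ⇒ negate

1. -75.836878, -96.635389
2. 89.530667, -0.661633
3. -0.968045, -178.698665
4. -78.703611, -139.468681
5. 65.857169, -26.784722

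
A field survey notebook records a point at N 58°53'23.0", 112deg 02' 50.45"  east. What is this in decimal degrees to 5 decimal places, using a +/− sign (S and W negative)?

φ: 58° + 53/60 + 23/3600 = 58 + 0.883333 + 0.006389 = 58.889722
N ⇒ keep positive
Lon: 2′ + 50.45″ = 2.84083′; 112 + 2.84083/60 = 112.047347
E → positive

58.88972, 112.04735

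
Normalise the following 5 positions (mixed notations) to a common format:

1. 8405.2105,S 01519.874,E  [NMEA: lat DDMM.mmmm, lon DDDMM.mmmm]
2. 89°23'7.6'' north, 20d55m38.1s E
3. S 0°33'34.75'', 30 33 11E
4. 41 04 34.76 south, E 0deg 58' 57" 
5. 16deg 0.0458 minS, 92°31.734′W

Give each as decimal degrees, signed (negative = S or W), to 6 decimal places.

1. -84.086842, 15.331233
2. 89.385444, 20.927250
3. -0.559653, 30.553056
4. -41.076322, 0.982500
5. -16.000763, -92.528900

Point 1:
  Latitude: split at 2 digits → 84° and 5.2105′; 84 + 5.2105/60 = 84.0868417
  hemisphere S, so the sign is −
  λ: split at 3 digits → 015° and 19.874′; 15 + 19.874/60 = 15.3312333
  E → positive
Point 2:
  Latitude: 23′ + 7.6″ = 23.12667′; 89 + 23.12667/60 = 89.3854444
  N → positive
  λ: 20° + 55/60 + 38.1/3600 = 20 + 0.916667 + 0.010583 = 20.9272500
  E ⇒ keep positive
Point 3:
  Lat: 33′ + 34.75″ = 33.57917′; 0 + 33.57917/60 = 0.5596528
  S → negative
  λ: 30° + 33/60 + 11/3600 = 30 + 0.550000 + 0.003056 = 30.5530556
  E ⇒ keep positive
Point 4:
  Lat: 41 + 4/60 + 34.76/3600 = 41.0763222
  S ⇒ negate
  Lon: 58′ + 57″ = 58.95000′; 0 + 58.95000/60 = 0.9825000
  E ⇒ keep positive
Point 5:
  φ: 0.0458′ = 0.000763°; total 16.0007633
  S ⇒ negate
  Longitude: 92 + 31.734/60 = 92.5289000
  W ⇒ negate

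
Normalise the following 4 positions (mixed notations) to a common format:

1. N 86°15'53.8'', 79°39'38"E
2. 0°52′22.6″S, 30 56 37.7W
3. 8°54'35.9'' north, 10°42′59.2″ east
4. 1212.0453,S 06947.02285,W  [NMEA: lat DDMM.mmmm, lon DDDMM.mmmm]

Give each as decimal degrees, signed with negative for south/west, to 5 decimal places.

Point 1:
  φ: 86 + 15/60 + 53.8/3600 = 86.264944
  N ⇒ keep positive
  λ: 79° + 39/60 + 38/3600 = 79 + 0.650000 + 0.010556 = 79.660556
  E → positive
Point 2:
  Lat: 0° + 52/60 + 22.6/3600 = 0 + 0.866667 + 0.006278 = 0.872944
  S → negative
  Lon: 30° + 56/60 + 37.7/3600 = 30 + 0.933333 + 0.010472 = 30.943806
  hemisphere W, so the sign is −
Point 3:
  Latitude: 8 + 54/60 + 35.9/3600 = 8.909972
  N → positive
  Lon: 42′ + 59.2″ = 42.98667′; 10 + 42.98667/60 = 10.716444
  E ⇒ keep positive
Point 4:
  Latitude: degrees = first 2 digits = 12, minutes = 12.0453; 12 + 12.0453/60 = 12.200755
  hemisphere S, so the sign is −
  λ: degrees = first 3 digits = 69, minutes = 47.02285; 69 + 47.02285/60 = 69.783714
  hemisphere W, so the sign is −

1. 86.26494, 79.66056
2. -0.87294, -30.94381
3. 8.90997, 10.71644
4. -12.20076, -69.78371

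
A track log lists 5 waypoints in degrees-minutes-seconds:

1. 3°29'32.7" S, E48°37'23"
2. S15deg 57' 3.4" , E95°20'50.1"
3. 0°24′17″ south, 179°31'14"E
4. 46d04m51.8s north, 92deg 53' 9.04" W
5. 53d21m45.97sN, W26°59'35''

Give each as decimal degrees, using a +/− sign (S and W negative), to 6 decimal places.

1. -3.492417, 48.623056
2. -15.950944, 95.347250
3. -0.404722, 179.520556
4. 46.081056, -92.885844
5. 53.362769, -26.993056

Point 1:
  φ: 3° + 29/60 + 32.7/3600 = 3 + 0.483333 + 0.009083 = 3.4924167
  S → negative
  λ: 48 + 37/60 + 23/3600 = 48.6230556
  E ⇒ keep positive
Point 2:
  φ: 57′ + 3.4″ = 57.05667′; 15 + 57.05667/60 = 15.9509444
  S ⇒ negate
  Lon: 95 + 20/60 + 50.1/3600 = 95.3472500
  E → positive
Point 3:
  Lat: 0° + 24/60 + 17/3600 = 0 + 0.400000 + 0.004722 = 0.4047222
  S → negative
  λ: 179° + 31/60 + 14/3600 = 179 + 0.516667 + 0.003889 = 179.5205556
  E ⇒ keep positive
Point 4:
  φ: 46 + 4/60 + 51.8/3600 = 46.0810556
  N ⇒ keep positive
  λ: 92 + 53/60 + 9.04/3600 = 92.8858444
  W ⇒ negate
Point 5:
  φ: 21′ + 45.97″ = 21.76617′; 53 + 21.76617/60 = 53.3627694
  N ⇒ keep positive
  Longitude: 59′ + 35″ = 59.58333′; 26 + 59.58333/60 = 26.9930556
  hemisphere W, so the sign is −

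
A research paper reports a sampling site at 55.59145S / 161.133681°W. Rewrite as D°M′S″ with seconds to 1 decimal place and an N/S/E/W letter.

φ: 0.591450° → 35.48700′; 0.48700 × 60 = 29.220″
Longitude: whole degrees 161; 8.02086′ → 8′ and 1.252″

55°35′29.2″ S, 161°08′1.3″ W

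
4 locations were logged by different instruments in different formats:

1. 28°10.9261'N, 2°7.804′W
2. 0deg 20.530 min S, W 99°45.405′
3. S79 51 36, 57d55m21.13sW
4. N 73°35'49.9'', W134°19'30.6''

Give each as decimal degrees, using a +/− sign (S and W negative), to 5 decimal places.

1. 28.18210, -2.13007
2. -0.34217, -99.75675
3. -79.86000, -57.92254
4. 73.59719, -134.32517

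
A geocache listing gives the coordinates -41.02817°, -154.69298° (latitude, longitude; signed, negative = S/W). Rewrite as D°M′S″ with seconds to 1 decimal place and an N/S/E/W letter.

Latitude is negative → S; |value| = 41.028170
φ: 0.028170 × 60 = 1.69020′ → 1′, remainder × 60 = 41.412″
Longitude is negative → W; |value| = 154.692980
λ: 0.692980 × 60 = 41.57880′ → 41′, remainder × 60 = 34.728″

41°01′41.4″ S, 154°41′34.7″ W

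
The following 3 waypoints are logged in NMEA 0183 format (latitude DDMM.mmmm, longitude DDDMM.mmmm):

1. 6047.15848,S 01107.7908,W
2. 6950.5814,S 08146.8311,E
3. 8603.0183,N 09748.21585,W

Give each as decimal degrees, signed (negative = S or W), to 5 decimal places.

1. -60.78597, -11.12985
2. -69.84302, 81.78052
3. 86.05031, -97.80360

Point 1:
  Latitude: split at 2 digits → 60° and 47.15848′; 60 + 47.15848/60 = 60.785975
  hemisphere S, so the sign is −
  Lon: degrees = first 3 digits = 11, minutes = 7.7908; 11 + 7.7908/60 = 11.129847
  W ⇒ negate
Point 2:
  Latitude: degrees = first 2 digits = 69, minutes = 50.5814; 69 + 50.5814/60 = 69.843023
  hemisphere S, so the sign is −
  Lon: degrees = first 3 digits = 81, minutes = 46.8311; 81 + 46.8311/60 = 81.780518
  E → positive
Point 3:
  Lat: degrees = first 2 digits = 86, minutes = 3.0183; 86 + 3.0183/60 = 86.050305
  N → positive
  Lon: degrees = first 3 digits = 97, minutes = 48.21585; 97 + 48.21585/60 = 97.803598
  W ⇒ negate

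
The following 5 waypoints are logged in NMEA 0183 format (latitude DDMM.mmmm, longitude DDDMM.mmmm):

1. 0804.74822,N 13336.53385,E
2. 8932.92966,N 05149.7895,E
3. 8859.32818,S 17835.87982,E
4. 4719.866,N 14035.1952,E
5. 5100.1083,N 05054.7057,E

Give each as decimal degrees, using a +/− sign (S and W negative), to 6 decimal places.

1. 8.079137, 133.608898
2. 89.548828, 51.829825
3. -88.988803, 178.597997
4. 47.331100, 140.586587
5. 51.001805, 50.911762

Point 1:
  φ: split at 2 digits → 08° and 4.74822′; 8 + 4.74822/60 = 8.0791370
  N ⇒ keep positive
  Longitude: split at 3 digits → 133° and 36.53385′; 133 + 36.53385/60 = 133.6088975
  E ⇒ keep positive
Point 2:
  Latitude: split at 2 digits → 89° and 32.92966′; 89 + 32.92966/60 = 89.5488277
  N ⇒ keep positive
  Longitude: split at 3 digits → 051° and 49.7895′; 51 + 49.7895/60 = 51.8298250
  E ⇒ keep positive
Point 3:
  φ: degrees = first 2 digits = 88, minutes = 59.32818; 88 + 59.32818/60 = 88.9888030
  hemisphere S, so the sign is −
  λ: split at 3 digits → 178° and 35.87982′; 178 + 35.87982/60 = 178.5979970
  E → positive
Point 4:
  Lat: split at 2 digits → 47° and 19.866′; 47 + 19.866/60 = 47.3311000
  N → positive
  Lon: split at 3 digits → 140° and 35.1952′; 140 + 35.1952/60 = 140.5865867
  E ⇒ keep positive
Point 5:
  Latitude: split at 2 digits → 51° and 0.1083′; 51 + 0.1083/60 = 51.0018050
  N ⇒ keep positive
  Lon: degrees = first 3 digits = 50, minutes = 54.7057; 50 + 54.7057/60 = 50.9117617
  E ⇒ keep positive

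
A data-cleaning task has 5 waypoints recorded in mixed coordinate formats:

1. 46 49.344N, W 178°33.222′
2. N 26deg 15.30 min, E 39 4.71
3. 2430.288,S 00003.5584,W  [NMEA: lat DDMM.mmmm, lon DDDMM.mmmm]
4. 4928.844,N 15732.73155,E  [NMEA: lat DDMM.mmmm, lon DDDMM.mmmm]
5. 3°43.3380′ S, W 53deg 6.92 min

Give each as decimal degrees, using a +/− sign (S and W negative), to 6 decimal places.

1. 46.822400, -178.553700
2. 26.255000, 39.078500
3. -24.504800, -0.059307
4. 49.480733, 157.545526
5. -3.722300, -53.115333

Point 1:
  Lat: 46 + 49.344/60 = 46.8224000
  N → positive
  λ: 33.222′ = 0.553700°; total 178.5537000
  W → negative
Point 2:
  Latitude: 26 + 15.3/60 = 26.2550000
  N ⇒ keep positive
  Lon: 4.71′ = 0.078500°; total 39.0785000
  E ⇒ keep positive
Point 3:
  Lat: degrees = first 2 digits = 24, minutes = 30.288; 24 + 30.288/60 = 24.5048000
  S → negative
  Lon: split at 3 digits → 000° and 3.5584′; 0 + 3.5584/60 = 0.0593067
  W → negative
Point 4:
  Latitude: split at 2 digits → 49° and 28.844′; 49 + 28.844/60 = 49.4807333
  N ⇒ keep positive
  Lon: split at 3 digits → 157° and 32.73155′; 157 + 32.73155/60 = 157.5455258
  E ⇒ keep positive
Point 5:
  Latitude: 43.338′ = 0.722300°; total 3.7223000
  hemisphere S, so the sign is −
  Longitude: 6.92′ = 0.115333°; total 53.1153333
  W → negative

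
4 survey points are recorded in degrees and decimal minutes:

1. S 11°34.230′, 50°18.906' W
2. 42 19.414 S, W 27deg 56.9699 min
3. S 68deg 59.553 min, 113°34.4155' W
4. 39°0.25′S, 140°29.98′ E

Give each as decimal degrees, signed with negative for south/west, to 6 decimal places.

Point 1:
  Lat: 34.23′ = 0.570500°; total 11.5705000
  S → negative
  λ: 50 + 18.906/60 = 50.3151000
  hemisphere W, so the sign is −
Point 2:
  Latitude: 42 + 19.414/60 = 42.3235667
  hemisphere S, so the sign is −
  Longitude: 27 + 56.9699/60 = 27.9494983
  hemisphere W, so the sign is −
Point 3:
  Latitude: 59.553′ = 0.992550°; total 68.9925500
  hemisphere S, so the sign is −
  Lon: 113 + 34.4155/60 = 113.5735917
  W ⇒ negate
Point 4:
  φ: 0.25′ = 0.004167°; total 39.0041667
  S → negative
  Longitude: 29.98′ = 0.499667°; total 140.4996667
  E → positive

1. -11.570500, -50.315100
2. -42.323567, -27.949498
3. -68.992550, -113.573592
4. -39.004167, 140.499667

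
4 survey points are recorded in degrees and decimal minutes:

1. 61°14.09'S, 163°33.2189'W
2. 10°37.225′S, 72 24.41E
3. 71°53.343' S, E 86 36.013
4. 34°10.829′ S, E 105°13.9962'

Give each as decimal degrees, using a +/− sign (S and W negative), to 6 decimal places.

Point 1:
  φ: 14.09′ = 0.234833°; total 61.2348333
  S ⇒ negate
  Longitude: 163 + 33.2189/60 = 163.5536483
  W ⇒ negate
Point 2:
  φ: 10 + 37.225/60 = 10.6204167
  S ⇒ negate
  λ: 24.41′ = 0.406833°; total 72.4068333
  E → positive
Point 3:
  Lat: 53.343′ = 0.889050°; total 71.8890500
  S → negative
  Lon: 36.013′ = 0.600217°; total 86.6002167
  E → positive
Point 4:
  φ: 34 + 10.829/60 = 34.1804833
  S ⇒ negate
  Longitude: 105 + 13.9962/60 = 105.2332700
  E ⇒ keep positive

1. -61.234833, -163.553648
2. -10.620417, 72.406833
3. -71.889050, 86.600217
4. -34.180483, 105.233270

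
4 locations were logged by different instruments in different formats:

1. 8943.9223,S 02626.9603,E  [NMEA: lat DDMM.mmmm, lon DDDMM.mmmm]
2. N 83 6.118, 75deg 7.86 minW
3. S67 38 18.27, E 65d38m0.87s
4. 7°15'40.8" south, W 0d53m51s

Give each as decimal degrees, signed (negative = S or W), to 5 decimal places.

1. -89.73204, 26.44934
2. 83.10197, -75.13100
3. -67.63841, 65.63358
4. -7.26133, -0.89750

Point 1:
  φ: split at 2 digits → 89° and 43.9223′; 89 + 43.9223/60 = 89.732038
  hemisphere S, so the sign is −
  Lon: degrees = first 3 digits = 26, minutes = 26.9603; 26 + 26.9603/60 = 26.449338
  E ⇒ keep positive
Point 2:
  Latitude: 6.118′ = 0.101967°; total 83.101967
  N ⇒ keep positive
  Lon: 7.86′ = 0.131000°; total 75.131000
  W ⇒ negate
Point 3:
  φ: 67 + 38/60 + 18.27/3600 = 67.638408
  S → negative
  Longitude: 38′ + 0.87″ = 38.01450′; 65 + 38.01450/60 = 65.633575
  E ⇒ keep positive
Point 4:
  Latitude: 7° + 15/60 + 40.8/3600 = 7 + 0.250000 + 0.011333 = 7.261333
  S ⇒ negate
  Lon: 0 + 53/60 + 51/3600 = 0.897500
  W → negative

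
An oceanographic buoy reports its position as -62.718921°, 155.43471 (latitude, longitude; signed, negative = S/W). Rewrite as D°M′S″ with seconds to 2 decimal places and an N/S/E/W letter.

Latitude is negative → S; |value| = 62.718921
Latitude: whole degrees 62; 43.13526′ → 43′ and 8.1156″
λ: whole degrees 155; 26.08260′ → 26′ and 4.9560″

62°43′8.12″ S, 155°26′4.96″ E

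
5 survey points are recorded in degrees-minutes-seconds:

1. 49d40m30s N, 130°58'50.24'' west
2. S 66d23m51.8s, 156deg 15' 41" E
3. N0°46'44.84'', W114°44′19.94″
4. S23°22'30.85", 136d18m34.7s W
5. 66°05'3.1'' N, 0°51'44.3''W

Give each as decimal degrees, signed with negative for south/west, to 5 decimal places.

1. 49.67500, -130.98062
2. -66.39772, 156.26139
3. 0.77912, -114.73887
4. -23.37524, -136.30964
5. 66.08419, -0.86231

Point 1:
  φ: 49° + 40/60 + 30/3600 = 49 + 0.666667 + 0.008333 = 49.675000
  N ⇒ keep positive
  λ: 58′ + 50.24″ = 58.83733′; 130 + 58.83733/60 = 130.980622
  hemisphere W, so the sign is −
Point 2:
  Latitude: 66 + 23/60 + 51.8/3600 = 66.397722
  S ⇒ negate
  Longitude: 156° + 15/60 + 41/3600 = 156 + 0.250000 + 0.011389 = 156.261389
  E → positive
Point 3:
  φ: 46′ + 44.84″ = 46.74733′; 0 + 46.74733/60 = 0.779122
  N ⇒ keep positive
  Lon: 114° + 44/60 + 19.94/3600 = 114 + 0.733333 + 0.005539 = 114.738872
  W ⇒ negate
Point 4:
  Latitude: 23 + 22/60 + 30.85/3600 = 23.375236
  S → negative
  Longitude: 18′ + 34.7″ = 18.57833′; 136 + 18.57833/60 = 136.309639
  W ⇒ negate
Point 5:
  Lat: 66 + 5/60 + 3.1/3600 = 66.084194
  N → positive
  λ: 0° + 51/60 + 44.3/3600 = 0 + 0.850000 + 0.012306 = 0.862306
  W → negative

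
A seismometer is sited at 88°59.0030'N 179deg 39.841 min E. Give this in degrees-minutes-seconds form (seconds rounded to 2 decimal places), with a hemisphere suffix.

Latitude: fractional minutes 0.00300 × 60 = 0.1800″
Longitude: fractional minutes 0.84100 × 60 = 50.4600″

88°59′0.18″ N, 179°39′50.46″ E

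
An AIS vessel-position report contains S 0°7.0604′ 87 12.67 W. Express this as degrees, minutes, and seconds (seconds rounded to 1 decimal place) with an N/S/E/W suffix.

0°07′3.6″ S, 87°12′40.2″ W

Lat: fractional minutes 0.06040 × 60 = 3.624″
Longitude: fractional minutes 0.67000 × 60 = 40.200″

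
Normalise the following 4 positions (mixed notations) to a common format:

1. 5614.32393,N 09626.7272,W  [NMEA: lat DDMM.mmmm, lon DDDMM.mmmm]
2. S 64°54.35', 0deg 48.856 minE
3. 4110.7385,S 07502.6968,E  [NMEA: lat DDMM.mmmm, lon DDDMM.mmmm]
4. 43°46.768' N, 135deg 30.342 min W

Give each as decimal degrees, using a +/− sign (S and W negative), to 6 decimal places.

Point 1:
  φ: split at 2 digits → 56° and 14.32393′; 56 + 14.32393/60 = 56.2387322
  N ⇒ keep positive
  Lon: split at 3 digits → 096° and 26.7272′; 96 + 26.7272/60 = 96.4454533
  W ⇒ negate
Point 2:
  φ: 54.35′ = 0.905833°; total 64.9058333
  hemisphere S, so the sign is −
  Longitude: 0 + 48.856/60 = 0.8142667
  E ⇒ keep positive
Point 3:
  Latitude: split at 2 digits → 41° and 10.7385′; 41 + 10.7385/60 = 41.1789750
  S ⇒ negate
  λ: split at 3 digits → 075° and 2.6968′; 75 + 2.6968/60 = 75.0449467
  E → positive
Point 4:
  φ: 43 + 46.768/60 = 43.7794667
  N ⇒ keep positive
  Lon: 135 + 30.342/60 = 135.5057000
  hemisphere W, so the sign is −

1. 56.238732, -96.445453
2. -64.905833, 0.814267
3. -41.178975, 75.044947
4. 43.779467, -135.505700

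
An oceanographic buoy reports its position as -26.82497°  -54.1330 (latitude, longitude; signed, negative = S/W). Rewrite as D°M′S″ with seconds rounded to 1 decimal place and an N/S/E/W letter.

26°49′29.9″ S, 54°07′58.8″ W

Latitude is negative → S; |value| = 26.824970
Latitude: 0.824970 × 60 = 49.49820′ → 49′, remainder × 60 = 29.892″
Longitude is negative → W; |value| = 54.133000
Lon: whole degrees 54; 7.98000′ → 7′ and 58.800″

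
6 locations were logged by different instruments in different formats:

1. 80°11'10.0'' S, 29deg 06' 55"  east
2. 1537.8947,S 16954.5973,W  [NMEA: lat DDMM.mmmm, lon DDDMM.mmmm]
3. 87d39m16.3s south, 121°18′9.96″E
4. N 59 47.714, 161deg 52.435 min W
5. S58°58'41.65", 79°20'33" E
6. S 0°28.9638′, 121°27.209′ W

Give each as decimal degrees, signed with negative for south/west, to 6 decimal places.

1. -80.186111, 29.115278
2. -15.631578, -169.909955
3. -87.654528, 121.302767
4. 59.795233, -161.873917
5. -58.978236, 79.342500
6. -0.482730, -121.453483

Point 1:
  Latitude: 80 + 11/60 + 10/3600 = 80.1861111
  S ⇒ negate
  λ: 6′ + 55″ = 6.91667′; 29 + 6.91667/60 = 29.1152778
  E ⇒ keep positive
Point 2:
  Latitude: degrees = first 2 digits = 15, minutes = 37.8947; 15 + 37.8947/60 = 15.6315783
  S ⇒ negate
  λ: split at 3 digits → 169° and 54.5973′; 169 + 54.5973/60 = 169.9099550
  hemisphere W, so the sign is −
Point 3:
  φ: 87 + 39/60 + 16.3/3600 = 87.6545278
  hemisphere S, so the sign is −
  Lon: 121° + 18/60 + 9.96/3600 = 121 + 0.300000 + 0.002767 = 121.3027667
  E ⇒ keep positive
Point 4:
  φ: 59 + 47.714/60 = 59.7952333
  N → positive
  Lon: 161 + 52.435/60 = 161.8739167
  W → negative
Point 5:
  Lat: 58′ + 41.65″ = 58.69417′; 58 + 58.69417/60 = 58.9782361
  hemisphere S, so the sign is −
  Longitude: 79° + 20/60 + 33/3600 = 79 + 0.333333 + 0.009167 = 79.3425000
  E ⇒ keep positive
Point 6:
  Latitude: 28.9638′ = 0.482730°; total 0.4827300
  S → negative
  Longitude: 27.209′ = 0.453483°; total 121.4534833
  W ⇒ negate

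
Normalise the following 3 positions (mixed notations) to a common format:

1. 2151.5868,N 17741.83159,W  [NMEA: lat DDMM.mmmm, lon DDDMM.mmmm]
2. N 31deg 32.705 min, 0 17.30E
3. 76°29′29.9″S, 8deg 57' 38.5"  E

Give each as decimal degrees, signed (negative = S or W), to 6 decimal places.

1. 21.859780, -177.697193
2. 31.545083, 0.288333
3. -76.491639, 8.960694

Point 1:
  Lat: split at 2 digits → 21° and 51.5868′; 21 + 51.5868/60 = 21.8597800
  N → positive
  Lon: split at 3 digits → 177° and 41.83159′; 177 + 41.83159/60 = 177.6971932
  hemisphere W, so the sign is −
Point 2:
  Latitude: 31 + 32.705/60 = 31.5450833
  N ⇒ keep positive
  λ: 0 + 17.3/60 = 0.2883333
  E ⇒ keep positive
Point 3:
  Latitude: 29′ + 29.9″ = 29.49833′; 76 + 29.49833/60 = 76.4916389
  S → negative
  Lon: 8 + 57/60 + 38.5/3600 = 8.9606944
  E ⇒ keep positive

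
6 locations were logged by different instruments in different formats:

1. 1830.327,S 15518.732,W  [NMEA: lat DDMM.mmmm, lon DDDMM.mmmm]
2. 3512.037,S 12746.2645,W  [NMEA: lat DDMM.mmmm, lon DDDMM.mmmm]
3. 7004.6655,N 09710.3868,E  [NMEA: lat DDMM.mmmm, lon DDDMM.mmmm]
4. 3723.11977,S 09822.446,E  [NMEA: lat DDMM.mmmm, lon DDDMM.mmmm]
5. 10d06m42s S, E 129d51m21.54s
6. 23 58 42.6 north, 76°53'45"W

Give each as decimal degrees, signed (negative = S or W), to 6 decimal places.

Point 1:
  φ: degrees = first 2 digits = 18, minutes = 30.327; 18 + 30.327/60 = 18.5054500
  S ⇒ negate
  Lon: split at 3 digits → 155° and 18.732′; 155 + 18.732/60 = 155.3122000
  W → negative
Point 2:
  Latitude: split at 2 digits → 35° and 12.037′; 35 + 12.037/60 = 35.2006167
  S ⇒ negate
  Lon: split at 3 digits → 127° and 46.2645′; 127 + 46.2645/60 = 127.7710750
  W → negative
Point 3:
  Latitude: split at 2 digits → 70° and 4.6655′; 70 + 4.6655/60 = 70.0777583
  N ⇒ keep positive
  Lon: degrees = first 3 digits = 97, minutes = 10.3868; 97 + 10.3868/60 = 97.1731133
  E → positive
Point 4:
  Lat: split at 2 digits → 37° and 23.11977′; 37 + 23.11977/60 = 37.3853295
  S ⇒ negate
  Longitude: split at 3 digits → 098° and 22.446′; 98 + 22.446/60 = 98.3741000
  E → positive
Point 5:
  φ: 10 + 6/60 + 42/3600 = 10.1116667
  hemisphere S, so the sign is −
  Longitude: 129 + 51/60 + 21.54/3600 = 129.8559833
  E → positive
Point 6:
  φ: 23° + 58/60 + 42.6/3600 = 23 + 0.966667 + 0.011833 = 23.9785000
  N → positive
  Lon: 76° + 53/60 + 45/3600 = 76 + 0.883333 + 0.012500 = 76.8958333
  hemisphere W, so the sign is −

1. -18.505450, -155.312200
2. -35.200617, -127.771075
3. 70.077758, 97.173113
4. -37.385330, 98.374100
5. -10.111667, 129.855983
6. 23.978500, -76.895833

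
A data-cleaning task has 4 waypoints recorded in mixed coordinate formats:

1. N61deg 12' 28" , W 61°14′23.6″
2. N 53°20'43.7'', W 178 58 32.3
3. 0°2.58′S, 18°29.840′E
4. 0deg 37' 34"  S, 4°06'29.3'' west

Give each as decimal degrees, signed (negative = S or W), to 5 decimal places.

1. 61.20778, -61.23989
2. 53.34547, -178.97564
3. -0.04300, 18.49733
4. -0.62611, -4.10814

Point 1:
  Lat: 12′ + 28″ = 12.46667′; 61 + 12.46667/60 = 61.207778
  N ⇒ keep positive
  Lon: 14′ + 23.6″ = 14.39333′; 61 + 14.39333/60 = 61.239889
  hemisphere W, so the sign is −
Point 2:
  Lat: 20′ + 43.7″ = 20.72833′; 53 + 20.72833/60 = 53.345472
  N → positive
  λ: 178 + 58/60 + 32.3/3600 = 178.975639
  W ⇒ negate
Point 3:
  Lat: 2.58′ = 0.043000°; total 0.043000
  S → negative
  Lon: 18 + 29.84/60 = 18.497333
  E ⇒ keep positive
Point 4:
  Latitude: 0° + 37/60 + 34/3600 = 0 + 0.616667 + 0.009444 = 0.626111
  hemisphere S, so the sign is −
  Longitude: 4 + 6/60 + 29.3/3600 = 4.108139
  W ⇒ negate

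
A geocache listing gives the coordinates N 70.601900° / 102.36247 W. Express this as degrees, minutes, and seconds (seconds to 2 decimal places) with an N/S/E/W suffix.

Lat: whole degrees 70; 36.11400′ → 36′ and 6.8400″
Longitude: whole degrees 102; 21.74820′ → 21′ and 44.8920″

70°36′6.84″ N, 102°21′44.89″ W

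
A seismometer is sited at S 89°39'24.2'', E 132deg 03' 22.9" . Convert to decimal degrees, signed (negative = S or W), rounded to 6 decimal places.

-89.656722, 132.056361

φ: 89 + 39/60 + 24.2/3600 = 89.6567222
S → negative
λ: 132 + 3/60 + 22.9/3600 = 132.0563611
E → positive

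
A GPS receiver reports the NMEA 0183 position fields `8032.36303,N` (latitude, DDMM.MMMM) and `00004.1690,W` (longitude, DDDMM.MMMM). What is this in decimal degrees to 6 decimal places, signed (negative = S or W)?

80.539384, -0.069483

Lat: degrees = first 2 digits = 80, minutes = 32.36303; 80 + 32.36303/60 = 80.5393838
N ⇒ keep positive
λ: degrees = first 3 digits = 0, minutes = 4.169; 0 + 4.169/60 = 0.0694833
W ⇒ negate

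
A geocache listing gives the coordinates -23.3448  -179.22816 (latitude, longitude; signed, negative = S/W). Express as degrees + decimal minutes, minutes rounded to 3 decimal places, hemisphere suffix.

23° 20.688′ S, 179° 13.690′ W

Latitude is negative → S; |value| = 23.344800
φ: minutes = (23.344800 − 23) × 60 = 20.68800
Longitude is negative → W; |value| = 179.228160
λ: 179° + 0.228160 × 60 = 179° 13.68960′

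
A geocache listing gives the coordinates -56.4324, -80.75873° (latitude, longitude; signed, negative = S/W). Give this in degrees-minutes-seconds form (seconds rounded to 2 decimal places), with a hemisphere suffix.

56°25′56.64″ S, 80°45′31.43″ W

Latitude is negative → S; |value| = 56.432400
Lat: 0.432400 × 60 = 25.94400′ → 25′, remainder × 60 = 56.6400″
Longitude is negative → W; |value| = 80.758730
Longitude: 0.758730° → 45.52380′; 0.52380 × 60 = 31.4280″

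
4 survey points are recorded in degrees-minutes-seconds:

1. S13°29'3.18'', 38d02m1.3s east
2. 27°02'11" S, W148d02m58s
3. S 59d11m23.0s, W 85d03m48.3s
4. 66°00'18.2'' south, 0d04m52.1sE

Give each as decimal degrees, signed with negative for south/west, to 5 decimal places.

1. -13.48422, 38.03369
2. -27.03639, -148.04944
3. -59.18972, -85.06342
4. -66.00506, 0.08114

Point 1:
  Lat: 13 + 29/60 + 3.18/3600 = 13.484217
  S ⇒ negate
  Lon: 38 + 2/60 + 1.3/3600 = 38.033694
  E ⇒ keep positive
Point 2:
  φ: 27° + 2/60 + 11/3600 = 27 + 0.033333 + 0.003056 = 27.036389
  S ⇒ negate
  Longitude: 148° + 2/60 + 58/3600 = 148 + 0.033333 + 0.016111 = 148.049444
  hemisphere W, so the sign is −
Point 3:
  Lat: 59° + 11/60 + 23/3600 = 59 + 0.183333 + 0.006389 = 59.189722
  S ⇒ negate
  Longitude: 3′ + 48.3″ = 3.80500′; 85 + 3.80500/60 = 85.063417
  W ⇒ negate
Point 4:
  φ: 0′ + 18.2″ = 0.30333′; 66 + 0.30333/60 = 66.005056
  hemisphere S, so the sign is −
  λ: 4′ + 52.1″ = 4.86833′; 0 + 4.86833/60 = 0.081139
  E → positive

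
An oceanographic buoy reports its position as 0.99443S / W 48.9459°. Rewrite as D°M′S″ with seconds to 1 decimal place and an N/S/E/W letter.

0°59′39.9″ S, 48°56′45.2″ W

φ: 0.994430° → 59.66580′; 0.66580 × 60 = 39.948″
Longitude: 0.945900° → 56.75400′; 0.75400 × 60 = 45.240″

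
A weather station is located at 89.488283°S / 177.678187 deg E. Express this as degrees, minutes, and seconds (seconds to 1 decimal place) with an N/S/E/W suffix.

89°29′17.8″ S, 177°40′41.5″ E

φ: whole degrees 89; 29.29698′ → 29′ and 17.819″
Lon: whole degrees 177; 40.69122′ → 40′ and 41.473″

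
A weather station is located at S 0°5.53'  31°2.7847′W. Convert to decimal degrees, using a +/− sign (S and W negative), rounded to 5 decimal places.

-0.09217, -31.04641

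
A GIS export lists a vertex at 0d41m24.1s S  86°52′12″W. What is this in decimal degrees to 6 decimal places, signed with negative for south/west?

φ: 41′ + 24.1″ = 41.40167′; 0 + 41.40167/60 = 0.6900278
S ⇒ negate
Longitude: 86 + 52/60 + 12/3600 = 86.8700000
W ⇒ negate

-0.690028, -86.870000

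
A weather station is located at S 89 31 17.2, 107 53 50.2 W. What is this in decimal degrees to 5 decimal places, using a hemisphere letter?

89.52144° S, 107.89728° W

Lat: 31′ + 17.2″ = 31.28667′; 89 + 31.28667/60 = 89.521444
Longitude: 53′ + 50.2″ = 53.83667′; 107 + 53.83667/60 = 107.897278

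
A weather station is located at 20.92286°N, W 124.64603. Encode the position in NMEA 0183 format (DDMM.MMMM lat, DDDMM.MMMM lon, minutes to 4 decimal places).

2055.3716,N / 12438.7618,W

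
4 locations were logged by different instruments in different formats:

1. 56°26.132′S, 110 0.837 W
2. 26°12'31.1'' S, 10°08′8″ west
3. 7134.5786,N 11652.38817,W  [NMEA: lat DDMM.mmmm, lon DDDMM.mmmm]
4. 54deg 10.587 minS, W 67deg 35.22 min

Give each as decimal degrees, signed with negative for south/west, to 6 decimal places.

1. -56.435533, -110.013950
2. -26.208639, -10.135556
3. 71.576310, -116.873136
4. -54.176450, -67.587000

Point 1:
  Lat: 26.132′ = 0.435533°; total 56.4355333
  S → negative
  λ: 110 + 0.837/60 = 110.0139500
  W ⇒ negate
Point 2:
  Latitude: 12′ + 31.1″ = 12.51833′; 26 + 12.51833/60 = 26.2086389
  hemisphere S, so the sign is −
  Longitude: 10 + 8/60 + 8/3600 = 10.1355556
  hemisphere W, so the sign is −
Point 3:
  φ: degrees = first 2 digits = 71, minutes = 34.5786; 71 + 34.5786/60 = 71.5763100
  N → positive
  λ: degrees = first 3 digits = 116, minutes = 52.38817; 116 + 52.38817/60 = 116.8731362
  W → negative
Point 4:
  Latitude: 54 + 10.587/60 = 54.1764500
  hemisphere S, so the sign is −
  λ: 35.22′ = 0.587000°; total 67.5870000
  hemisphere W, so the sign is −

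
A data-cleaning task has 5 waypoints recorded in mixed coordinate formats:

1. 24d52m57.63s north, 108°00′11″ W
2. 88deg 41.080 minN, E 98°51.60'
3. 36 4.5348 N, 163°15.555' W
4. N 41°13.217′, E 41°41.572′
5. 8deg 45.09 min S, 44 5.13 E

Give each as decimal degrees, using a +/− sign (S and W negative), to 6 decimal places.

1. 24.882675, -108.003056
2. 88.684667, 98.860000
3. 36.075580, -163.259250
4. 41.220283, 41.692867
5. -8.751500, 44.085500

Point 1:
  φ: 24° + 52/60 + 57.63/3600 = 24 + 0.866667 + 0.016008 = 24.8826750
  N ⇒ keep positive
  λ: 108 + 0/60 + 11/3600 = 108.0030556
  W ⇒ negate
Point 2:
  Latitude: 88 + 41.08/60 = 88.6846667
  N ⇒ keep positive
  Lon: 98 + 51.6/60 = 98.8600000
  E ⇒ keep positive
Point 3:
  φ: 36 + 4.5348/60 = 36.0755800
  N → positive
  λ: 163 + 15.555/60 = 163.2592500
  W ⇒ negate
Point 4:
  Latitude: 41 + 13.217/60 = 41.2202833
  N ⇒ keep positive
  λ: 41.572′ = 0.692867°; total 41.6928667
  E ⇒ keep positive
Point 5:
  Lat: 8 + 45.09/60 = 8.7515000
  hemisphere S, so the sign is −
  Lon: 5.13′ = 0.085500°; total 44.0855000
  E → positive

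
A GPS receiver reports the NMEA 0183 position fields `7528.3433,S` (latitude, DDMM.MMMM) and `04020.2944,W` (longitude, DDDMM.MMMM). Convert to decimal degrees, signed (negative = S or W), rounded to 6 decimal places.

Lat: split at 2 digits → 75° and 28.3433′; 75 + 28.3433/60 = 75.4723883
S → negative
Lon: split at 3 digits → 040° and 20.2944′; 40 + 20.2944/60 = 40.3382400
W → negative

-75.472388, -40.338240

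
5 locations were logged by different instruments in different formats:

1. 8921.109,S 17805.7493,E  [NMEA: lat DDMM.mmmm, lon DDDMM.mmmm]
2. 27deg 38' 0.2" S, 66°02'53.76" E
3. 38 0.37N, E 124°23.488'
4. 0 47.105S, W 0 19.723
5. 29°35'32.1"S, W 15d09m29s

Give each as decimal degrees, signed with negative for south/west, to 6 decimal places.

1. -89.351817, 178.095822
2. -27.633389, 66.048267
3. 38.006167, 124.391467
4. -0.785083, -0.328717
5. -29.592250, -15.158056

Point 1:
  Latitude: degrees = first 2 digits = 89, minutes = 21.109; 89 + 21.109/60 = 89.3518167
  S ⇒ negate
  Longitude: degrees = first 3 digits = 178, minutes = 5.7493; 178 + 5.7493/60 = 178.0958217
  E → positive
Point 2:
  Lat: 27° + 38/60 + 0.2/3600 = 27 + 0.633333 + 0.000056 = 27.6333889
  S → negative
  Longitude: 2′ + 53.76″ = 2.89600′; 66 + 2.89600/60 = 66.0482667
  E ⇒ keep positive
Point 3:
  φ: 38 + 0.37/60 = 38.0061667
  N ⇒ keep positive
  λ: 124 + 23.488/60 = 124.3914667
  E ⇒ keep positive
Point 4:
  Latitude: 47.105′ = 0.785083°; total 0.7850833
  hemisphere S, so the sign is −
  Longitude: 0 + 19.723/60 = 0.3287167
  W → negative
Point 5:
  φ: 35′ + 32.1″ = 35.53500′; 29 + 35.53500/60 = 29.5922500
  S ⇒ negate
  Longitude: 9′ + 29″ = 9.48333′; 15 + 9.48333/60 = 15.1580556
  hemisphere W, so the sign is −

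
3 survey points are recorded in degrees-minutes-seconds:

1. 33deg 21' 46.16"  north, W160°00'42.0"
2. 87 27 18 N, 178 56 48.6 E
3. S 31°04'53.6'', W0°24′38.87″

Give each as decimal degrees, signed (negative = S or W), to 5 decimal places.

1. 33.36282, -160.01167
2. 87.45500, 178.94683
3. -31.08156, -0.41080

Point 1:
  Latitude: 33° + 21/60 + 46.16/3600 = 33 + 0.350000 + 0.012822 = 33.362822
  N ⇒ keep positive
  Lon: 160° + 0/60 + 42/3600 = 160 + 0.000000 + 0.011667 = 160.011667
  W → negative
Point 2:
  Lat: 27′ + 18″ = 27.30000′; 87 + 27.30000/60 = 87.455000
  N ⇒ keep positive
  Longitude: 178° + 56/60 + 48.6/3600 = 178 + 0.933333 + 0.013500 = 178.946833
  E ⇒ keep positive
Point 3:
  φ: 4′ + 53.6″ = 4.89333′; 31 + 4.89333/60 = 31.081556
  hemisphere S, so the sign is −
  Longitude: 24′ + 38.87″ = 24.64783′; 0 + 24.64783/60 = 0.410797
  hemisphere W, so the sign is −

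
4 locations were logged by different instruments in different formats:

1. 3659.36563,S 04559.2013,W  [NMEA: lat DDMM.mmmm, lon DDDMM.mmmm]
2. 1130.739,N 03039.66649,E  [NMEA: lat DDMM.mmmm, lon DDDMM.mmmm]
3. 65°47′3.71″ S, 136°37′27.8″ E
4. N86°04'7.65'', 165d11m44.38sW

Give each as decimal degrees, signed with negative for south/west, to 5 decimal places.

Point 1:
  Lat: degrees = first 2 digits = 36, minutes = 59.36563; 36 + 59.36563/60 = 36.989427
  S → negative
  Longitude: split at 3 digits → 045° and 59.2013′; 45 + 59.2013/60 = 45.986688
  hemisphere W, so the sign is −
Point 2:
  Lat: split at 2 digits → 11° and 30.739′; 11 + 30.739/60 = 11.512317
  N → positive
  λ: degrees = first 3 digits = 30, minutes = 39.66649; 30 + 39.66649/60 = 30.661108
  E ⇒ keep positive
Point 3:
  Latitude: 65° + 47/60 + 3.71/3600 = 65 + 0.783333 + 0.001031 = 65.784364
  S ⇒ negate
  λ: 37′ + 27.8″ = 37.46333′; 136 + 37.46333/60 = 136.624389
  E → positive
Point 4:
  Lat: 86° + 4/60 + 7.65/3600 = 86 + 0.066667 + 0.002125 = 86.068792
  N ⇒ keep positive
  Lon: 11′ + 44.38″ = 11.73967′; 165 + 11.73967/60 = 165.195661
  W → negative

1. -36.98943, -45.98669
2. 11.51232, 30.66111
3. -65.78436, 136.62439
4. 86.06879, -165.19566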